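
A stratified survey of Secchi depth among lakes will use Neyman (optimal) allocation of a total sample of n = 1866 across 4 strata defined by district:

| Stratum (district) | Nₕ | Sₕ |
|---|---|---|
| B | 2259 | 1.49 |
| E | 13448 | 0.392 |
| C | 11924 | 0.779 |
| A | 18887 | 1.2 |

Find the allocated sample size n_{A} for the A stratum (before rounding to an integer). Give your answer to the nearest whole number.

Neyman allocation: nₕ = n·NₕSₕ / Σⱼ NⱼSⱼ.
Σ NⱼSⱼ = 2259·1.49 + 13448·0.392 + 11924·0.779 + 18887·1.2 = 40590.722.
n_{A} = 1866·18887·1.2 / 40590.722 = 1042.

1042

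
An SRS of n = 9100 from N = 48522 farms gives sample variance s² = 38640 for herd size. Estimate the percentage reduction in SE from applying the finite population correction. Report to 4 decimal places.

9.8636

f = n/N = 9100/48522 = 0.18754379.
SE_no-fpc = √(s²/n) = 2.0606198; SE_fpc = √((1−f)s²/n) = 1.8573675.
Ratio = √(1−f) = 0.90136353. Reduction = 100·(1 − 0.90136353) = 9.8636%.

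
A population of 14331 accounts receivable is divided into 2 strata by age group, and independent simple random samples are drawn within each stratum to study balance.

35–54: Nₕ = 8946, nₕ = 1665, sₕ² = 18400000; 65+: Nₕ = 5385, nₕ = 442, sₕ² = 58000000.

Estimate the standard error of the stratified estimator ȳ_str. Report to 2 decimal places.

Var(ȳ_str) = Σₕ Wₕ²(1 − fₕ)sₕ²/nₕ with Wₕ = Nₕ/N, N = 14331.
35–54: Wₕ = 0.62424116; term = 0.62424116²·(1 − 0.18611670)·18400000/1665 = 3504.8587.
65+: Wₕ = 0.37575884; term = 0.37575884²·(1 − 0.08207985)·58000000/442 = 17007.052.
Sum = 20511.911.
SE = √(20511.911) = 143.22.

143.22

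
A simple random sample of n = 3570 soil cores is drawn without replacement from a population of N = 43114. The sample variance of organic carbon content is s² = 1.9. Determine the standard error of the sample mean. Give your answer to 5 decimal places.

Under SRS without replacement, Var(ȳ) = (1 − f)·s²/n with f = n/N = 3570/43114 = 0.08280373.
Var(ȳ) = (1 − 0.08280373)·1.9/3570 = 0.91719627·5.3221289 × 10^-4 = 4.8814367 × 10^-4.
SE(ȳ) = √(4.8814367 × 10^-4) = 0.02209.

0.02209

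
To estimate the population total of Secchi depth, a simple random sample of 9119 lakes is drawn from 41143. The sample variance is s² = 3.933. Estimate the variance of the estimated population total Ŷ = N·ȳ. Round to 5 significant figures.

568260

Var(Ŷ) = N²·Var(ȳ) = N²·(1 − n/N)·s²/n.
f = 9119/41143 = 0.22164159; Var(ȳ) = 0.77835841·3.933/9119 = 3.3570387 × 10^-4.
Var(Ŷ) = 41143² · (3.3570387 × 10^-4) = 568261.53.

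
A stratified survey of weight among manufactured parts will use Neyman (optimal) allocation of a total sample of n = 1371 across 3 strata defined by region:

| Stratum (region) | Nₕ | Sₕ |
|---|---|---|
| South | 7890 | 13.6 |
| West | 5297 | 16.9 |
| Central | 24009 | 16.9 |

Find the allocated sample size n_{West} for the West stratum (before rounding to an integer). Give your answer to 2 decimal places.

203.68

Neyman allocation: nₕ = n·NₕSₕ / Σⱼ NⱼSⱼ.
Σ NⱼSⱼ = 7890·13.6 + 5297·16.9 + 24009·16.9 = 602575.4.
n_{West} = 1371·5297·16.9 / 602575.4 = 203.68.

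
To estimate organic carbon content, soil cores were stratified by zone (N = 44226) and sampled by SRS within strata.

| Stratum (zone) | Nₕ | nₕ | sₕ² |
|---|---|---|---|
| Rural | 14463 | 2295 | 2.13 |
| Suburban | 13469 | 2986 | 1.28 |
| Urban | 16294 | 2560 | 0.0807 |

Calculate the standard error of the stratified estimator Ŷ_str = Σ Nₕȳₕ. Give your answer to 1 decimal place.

Var(Ŷ_str) = Σₕ Nₕ²(1 − fₕ)sₕ²/nₕ.
Rural: 14463²·(1 − 2295/14463)·2.13/2295 = 163333.21.
Suburban: 13469²·(1 − 2986/13469)·1.28/2986 = 60525.879.
Urban: 16294²·(1 − 2560/16294)·0.0807/2560 = 7054.3715.
Sum = 230913.46.
SE = √(230913.46) = 480.5.

480.5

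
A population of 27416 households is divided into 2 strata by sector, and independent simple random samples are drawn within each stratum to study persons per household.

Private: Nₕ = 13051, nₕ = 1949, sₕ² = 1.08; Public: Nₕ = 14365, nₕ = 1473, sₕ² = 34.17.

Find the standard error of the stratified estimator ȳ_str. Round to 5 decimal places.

0.07630

Var(ȳ_str) = Σₕ Wₕ²(1 − fₕ)sₕ²/nₕ with Wₕ = Nₕ/N, N = 27416.
Private: Wₕ = 0.47603589; term = 0.47603589²·(1 − 0.14933722)·1.08/1949 = 1.0681906 × 10^-4.
Public: Wₕ = 0.52396411; term = 0.52396411²·(1 − 0.10254090)·34.17/1473 = 0.0057155756.
Sum = 0.0058223947.
SE = √(0.0058223947) = 0.07630.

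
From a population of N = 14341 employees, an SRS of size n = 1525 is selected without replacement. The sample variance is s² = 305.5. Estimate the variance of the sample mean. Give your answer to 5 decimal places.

0.17903

Under SRS without replacement, Var(ȳ) = (1 − f)·s²/n with f = n/N = 1525/14341 = 0.10633847.
Var(ȳ) = (1 − 0.10633847)·305.5/1525 = 0.89366153·0.20032787 = 0.17902531.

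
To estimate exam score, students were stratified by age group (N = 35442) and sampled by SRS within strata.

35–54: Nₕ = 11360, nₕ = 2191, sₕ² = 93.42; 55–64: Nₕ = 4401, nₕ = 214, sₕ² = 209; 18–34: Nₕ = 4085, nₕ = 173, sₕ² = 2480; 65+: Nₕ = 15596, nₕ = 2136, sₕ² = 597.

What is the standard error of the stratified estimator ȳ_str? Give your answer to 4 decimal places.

0.4969

Var(ȳ_str) = Σₕ Wₕ²(1 − fₕ)sₕ²/nₕ with Wₕ = Nₕ/N, N = 35442.
35–54: Wₕ = 0.32052367; term = 0.32052367²·(1 − 0.19286972)·93.42/2191 = 0.0035355855.
55–64: Wₕ = 0.12417471; term = 0.12417471²·(1 − 0.04862531)·209/214 = 0.01432684.
18–34: Wₕ = 0.11525873; term = 0.11525873²·(1 − 0.04235006)·2480/173 = 0.18237279.
65+: Wₕ = 0.44004289; term = 0.44004289²·(1 − 0.13695819)·597/2136 = 0.046708393.
Sum = 0.24694361.
SE = √(0.24694361) = 0.4969.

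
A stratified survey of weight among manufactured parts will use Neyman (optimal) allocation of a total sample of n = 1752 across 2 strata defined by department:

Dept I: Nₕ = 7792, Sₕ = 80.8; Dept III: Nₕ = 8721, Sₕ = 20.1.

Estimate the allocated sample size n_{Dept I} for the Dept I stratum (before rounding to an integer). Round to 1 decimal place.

1370.4

Neyman allocation: nₕ = n·NₕSₕ / Σⱼ NⱼSⱼ.
Σ NⱼSⱼ = 7792·80.8 + 8721·20.1 = 804885.7.
n_{Dept I} = 1752·7792·80.8 / 804885.7 = 1370.4.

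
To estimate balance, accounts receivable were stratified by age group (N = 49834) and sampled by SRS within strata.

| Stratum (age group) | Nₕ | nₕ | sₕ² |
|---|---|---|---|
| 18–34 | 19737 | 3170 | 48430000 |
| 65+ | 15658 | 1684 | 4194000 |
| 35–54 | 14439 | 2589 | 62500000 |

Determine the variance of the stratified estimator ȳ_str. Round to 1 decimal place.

3894.2

Var(ȳ_str) = Σₕ Wₕ²(1 − fₕ)sₕ²/nₕ with Wₕ = Nₕ/N, N = 49834.
18–34: Wₕ = 0.39605490; term = 0.39605490²·(1 − 0.16061205)·48430000/3170 = 2011.5402.
65+: Wₕ = 0.31420315; term = 0.31420315²·(1 − 0.10754886)·4194000/1684 = 219.42791.
35–54: Wₕ = 0.28974194; term = 0.28974194²·(1 − 0.17930605)·62500000/2589 = 1663.2286.
Sum = 3894.1967.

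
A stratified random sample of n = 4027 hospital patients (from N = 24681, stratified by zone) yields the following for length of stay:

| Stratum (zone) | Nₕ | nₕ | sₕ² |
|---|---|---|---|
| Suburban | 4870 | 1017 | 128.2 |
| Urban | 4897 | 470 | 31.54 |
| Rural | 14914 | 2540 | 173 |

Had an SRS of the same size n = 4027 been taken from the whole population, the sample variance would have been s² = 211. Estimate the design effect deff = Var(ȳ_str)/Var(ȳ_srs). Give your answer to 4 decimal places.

0.6136

Var(ȳ_str) = Σ Wₕ²(1−fₕ)sₕ²/nₕ with Wₕ = Nₕ/24681:
  Suburban: (4870/24681)²·(1−1017/4870)·128.2/1017 = 0.0038830192
  Urban: (4897/24681)²·(1−470/4897)·31.54/470 = 0.0023882399
  Rural: (14914/24681)²·(1−2540/14914)·173/2540 = 0.020634366
  → Var(ȳ_str) = 0.026905625.
Var(ȳ_srs) = (1 − 4027/24681)·211/4027 = 0.043847238.
deff = 0.026905625 / 0.043847238 = 0.6136.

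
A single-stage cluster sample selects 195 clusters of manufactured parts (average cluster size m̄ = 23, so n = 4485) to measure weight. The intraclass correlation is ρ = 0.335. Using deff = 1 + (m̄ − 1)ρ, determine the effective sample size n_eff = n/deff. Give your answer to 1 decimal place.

535.8

deff = 1 + (23 − 1)·0.335 = 1 + 7.37 = 8.37.
n_eff = 4485 / 8.37 = 535.8.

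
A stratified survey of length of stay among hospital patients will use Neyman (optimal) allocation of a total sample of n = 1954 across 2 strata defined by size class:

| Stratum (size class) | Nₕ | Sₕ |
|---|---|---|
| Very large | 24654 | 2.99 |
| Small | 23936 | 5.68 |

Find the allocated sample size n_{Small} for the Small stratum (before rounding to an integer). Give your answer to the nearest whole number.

Neyman allocation: nₕ = n·NₕSₕ / Σⱼ NⱼSⱼ.
Σ NⱼSⱼ = 24654·2.99 + 23936·5.68 = 209671.94.
n_{Small} = 1954·23936·5.68 / 209671.94 = 1267.

1267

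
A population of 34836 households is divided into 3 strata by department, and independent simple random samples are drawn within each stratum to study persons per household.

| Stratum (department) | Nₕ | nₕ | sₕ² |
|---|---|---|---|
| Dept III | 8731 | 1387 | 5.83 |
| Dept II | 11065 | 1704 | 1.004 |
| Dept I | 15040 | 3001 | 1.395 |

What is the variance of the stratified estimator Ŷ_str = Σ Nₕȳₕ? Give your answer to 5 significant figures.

Var(Ŷ_str) = Σₕ Nₕ²(1 − fₕ)sₕ²/nₕ.
Dept III: 8731²·(1 − 1387/8731)·5.83/1387 = 269518.6.
Dept II: 11065²·(1 − 1704/11065)·1.004/1704 = 61029.215.
Dept I: 15040²·(1 − 3001/15040)·1.395/3001 = 84167.894.
Sum = 414715.71.

414720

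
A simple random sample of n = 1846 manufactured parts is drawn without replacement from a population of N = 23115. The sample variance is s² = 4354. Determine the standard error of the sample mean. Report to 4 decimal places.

Under SRS without replacement, Var(ȳ) = (1 − f)·s²/n with f = n/N = 1846/23115 = 0.07986156.
Var(ȳ) = (1 − 0.07986156)·4354/1846 = 0.92013844·2.3586132 = 2.1702507.
SE(ȳ) = √(2.1702507) = 1.4732.

1.4732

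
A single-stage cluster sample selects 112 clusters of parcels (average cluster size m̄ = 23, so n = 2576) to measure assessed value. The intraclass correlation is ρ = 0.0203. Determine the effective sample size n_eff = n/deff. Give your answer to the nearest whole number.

deff = 1 + (23 − 1)·0.0203 = 1 + 0.4466 = 1.4466.
n_eff = 2576 / 1.4466 = 1781.

1781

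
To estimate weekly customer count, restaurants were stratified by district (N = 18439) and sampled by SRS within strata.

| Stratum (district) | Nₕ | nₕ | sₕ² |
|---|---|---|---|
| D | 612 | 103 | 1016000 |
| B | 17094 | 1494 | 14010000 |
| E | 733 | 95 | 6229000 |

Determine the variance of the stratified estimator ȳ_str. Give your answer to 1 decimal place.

Var(ȳ_str) = Σₕ Wₕ²(1 − fₕ)sₕ²/nₕ with Wₕ = Nₕ/N, N = 18439.
D: Wₕ = 0.03319052; term = 0.03319052²·(1 − 0.16830065)·1016000/103 = 9.0375551.
B: Wₕ = 0.92705678; term = 0.92705678²·(1 − 0.08739909)·14010000/1494 = 7354.9734.
E: Wₕ = 0.03975270; term = 0.03975270²·(1 − 0.12960437)·6229000/95 = 90.187147.
Sum = 7454.1981.

7454.2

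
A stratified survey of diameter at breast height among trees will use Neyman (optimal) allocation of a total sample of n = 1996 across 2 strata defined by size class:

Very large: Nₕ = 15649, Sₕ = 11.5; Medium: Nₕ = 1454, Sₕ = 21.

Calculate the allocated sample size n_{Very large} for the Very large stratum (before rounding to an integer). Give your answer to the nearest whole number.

1706

Neyman allocation: nₕ = n·NₕSₕ / Σⱼ NⱼSⱼ.
Σ NⱼSⱼ = 15649·11.5 + 1454·21 = 210497.5.
n_{Very large} = 1996·15649·11.5 / 210497.5 = 1706.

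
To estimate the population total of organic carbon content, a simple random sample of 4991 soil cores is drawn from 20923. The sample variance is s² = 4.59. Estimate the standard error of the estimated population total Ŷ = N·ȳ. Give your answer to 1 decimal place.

553.7

Var(Ŷ) = N²·Var(ȳ) = N²·(1 − n/N)·s²/n.
f = 4991/20923 = 0.23854132; Var(ȳ) = 0.76145868·4.59/4991 = 7.0027957 × 10^-4.
Var(Ŷ) = 20923² · (7.0027957 × 10^-4) = 306562.74.
SE(Ŷ) = √(306562.74) = 553.7.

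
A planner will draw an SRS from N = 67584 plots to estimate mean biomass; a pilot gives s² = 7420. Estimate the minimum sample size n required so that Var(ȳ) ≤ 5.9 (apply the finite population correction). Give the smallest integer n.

Without fpc, n₀ = s²/D = 7420/5.9 = 1257.6271.
With fpc, (1 − n/N)·s²/n ≤ D requires n ≥ n₀/(1 + n₀/N) = 1257.6271/(1 + 1257.6271/67584) = 1234.6523.
Rounding up, n = 1235.

1235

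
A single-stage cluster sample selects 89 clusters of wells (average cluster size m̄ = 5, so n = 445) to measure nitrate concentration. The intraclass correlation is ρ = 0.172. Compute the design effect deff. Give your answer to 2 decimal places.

1.69

deff = 1 + (5 − 1)·0.172 = 1 + 0.688 = 1.688.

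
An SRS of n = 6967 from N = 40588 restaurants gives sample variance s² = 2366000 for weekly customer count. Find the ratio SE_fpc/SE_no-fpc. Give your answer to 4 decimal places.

f = n/N = 6967/40588 = 0.17165172.
SE_no-fpc = √(s²/n) = 18.428266; SE_fpc = √((1−f)s²/n) = 16.772236.
Ratio = √(1−f) = 0.91013641.

0.9101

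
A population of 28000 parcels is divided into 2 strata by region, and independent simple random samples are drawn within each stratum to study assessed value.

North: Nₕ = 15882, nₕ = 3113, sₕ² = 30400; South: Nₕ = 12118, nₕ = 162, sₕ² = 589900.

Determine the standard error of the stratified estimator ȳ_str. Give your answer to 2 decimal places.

25.99

Var(ȳ_str) = Σₕ Wₕ²(1 − fₕ)sₕ²/nₕ with Wₕ = Nₕ/N, N = 28000.
North: Wₕ = 0.56721429; term = 0.56721429²·(1 − 0.19600806)·30400/3113 = 2.5260415.
South: Wₕ = 0.43278571; term = 0.43278571²·(1 − 0.01336854)·589900/162 = 672.92114.
Sum = 675.44718.
SE = √(675.44718) = 25.99.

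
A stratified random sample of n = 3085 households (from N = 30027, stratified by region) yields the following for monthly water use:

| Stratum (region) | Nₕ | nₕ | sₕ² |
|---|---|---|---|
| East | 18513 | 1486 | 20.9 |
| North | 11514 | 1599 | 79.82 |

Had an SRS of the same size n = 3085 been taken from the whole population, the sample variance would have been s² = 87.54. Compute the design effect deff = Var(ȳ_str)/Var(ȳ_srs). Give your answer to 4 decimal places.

0.4414

Var(ȳ_str) = Σ Wₕ²(1−fₕ)sₕ²/nₕ with Wₕ = Nₕ/30027:
  East: (18513/30027)²·(1−1486/18513)·20.9/1486 = 0.0049172074
  North: (11514/30027)²·(1−1599/11514)·79.82/1599 = 0.0063206001
  → Var(ȳ_str) = 0.011237808.
Var(ȳ_srs) = (1 − 3085/30027)·87.54/3085 = 0.025460637.
deff = 0.011237808 / 0.025460637 = 0.4414.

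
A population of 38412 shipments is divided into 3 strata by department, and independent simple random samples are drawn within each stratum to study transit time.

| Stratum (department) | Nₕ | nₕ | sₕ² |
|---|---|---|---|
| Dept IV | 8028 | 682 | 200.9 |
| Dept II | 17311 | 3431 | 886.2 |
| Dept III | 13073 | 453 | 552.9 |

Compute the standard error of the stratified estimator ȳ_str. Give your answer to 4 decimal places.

0.4362

Var(ȳ_str) = Σₕ Wₕ²(1 − fₕ)sₕ²/nₕ with Wₕ = Nₕ/N, N = 38412.
Dept IV: Wₕ = 0.20899719; term = 0.20899719²·(1 − 0.08495267)·200.9/682 = 0.011773891.
Dept II: Wₕ = 0.45066646; term = 0.45066646²·(1 − 0.19819768)·886.2/3431 = 0.042061893.
Dept III: Wₕ = 0.34033635; term = 0.34033635²·(1 − 0.03465157)·552.9/453 = 0.13647376.
Sum = 0.19030954.
SE = √(0.19030954) = 0.4362.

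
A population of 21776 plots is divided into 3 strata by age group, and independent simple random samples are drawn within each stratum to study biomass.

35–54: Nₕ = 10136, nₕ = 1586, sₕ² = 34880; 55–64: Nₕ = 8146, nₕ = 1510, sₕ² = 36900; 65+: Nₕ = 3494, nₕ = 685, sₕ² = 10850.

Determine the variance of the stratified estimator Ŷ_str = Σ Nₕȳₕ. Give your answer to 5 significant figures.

Var(Ŷ_str) = Σₕ Nₕ²(1 − fₕ)sₕ²/nₕ.
35–54: 10136²·(1 − 1586/10136)·34880/1586 = 1.9059259 × 10^9.
55–64: 8146²·(1 − 1510/8146)·36900/1510 = 1.320992 × 10^9.
65+: 3494²·(1 − 685/3494)·10850/685 = 1.5545826 × 10^8.
Sum = 3.3823762 × 10^9.

3.3824 × 10^9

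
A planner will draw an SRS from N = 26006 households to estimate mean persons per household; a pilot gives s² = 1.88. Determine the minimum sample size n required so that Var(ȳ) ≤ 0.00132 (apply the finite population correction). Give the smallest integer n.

Without fpc, n₀ = s²/D = 1.88/0.00132 = 1424.2424.
With fpc, (1 − n/N)·s²/n ≤ D requires n ≥ n₀/(1 + n₀/N) = 1424.2424/(1 + 1424.2424/26006) = 1350.2924.
Rounding up, n = 1351.

1351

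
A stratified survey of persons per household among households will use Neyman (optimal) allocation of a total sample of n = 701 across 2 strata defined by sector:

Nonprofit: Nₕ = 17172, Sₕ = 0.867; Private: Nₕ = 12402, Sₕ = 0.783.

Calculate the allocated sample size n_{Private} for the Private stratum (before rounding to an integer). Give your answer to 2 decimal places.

276.73

Neyman allocation: nₕ = n·NₕSₕ / Σⱼ NⱼSⱼ.
Σ NⱼSⱼ = 17172·0.867 + 12402·0.783 = 24598.89.
n_{Private} = 701·12402·0.783 / 24598.89 = 276.73.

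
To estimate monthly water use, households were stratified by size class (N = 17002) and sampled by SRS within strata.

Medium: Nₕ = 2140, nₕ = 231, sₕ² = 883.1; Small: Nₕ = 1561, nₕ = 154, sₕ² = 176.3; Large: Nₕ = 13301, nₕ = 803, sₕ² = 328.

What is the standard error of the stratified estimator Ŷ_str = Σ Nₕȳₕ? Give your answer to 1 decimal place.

Var(Ŷ_str) = Σₕ Nₕ²(1 − fₕ)sₕ²/nₕ.
Medium: 2140²·(1 − 231/2140)·883.1/231 = 1.5617719 × 10^7.
Small: 1561²·(1 − 154/1561)·176.3/154 = 2.5143666 × 10^6.
Large: 13301²·(1 − 803/13301)·328/803 = 6.7902085 × 10^7.
Sum = 8.6034171 × 10^7.
SE = √(8.6034171 × 10^7) = 9275.5.

9275.5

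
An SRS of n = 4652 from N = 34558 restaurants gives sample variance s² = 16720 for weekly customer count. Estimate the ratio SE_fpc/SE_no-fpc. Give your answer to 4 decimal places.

f = n/N = 4652/34558 = 0.13461427.
SE_no-fpc = √(s²/n) = 1.8958252; SE_fpc = √((1−f)s²/n) = 1.7636124.
Ratio = √(1−f) = 0.93026111.

0.9303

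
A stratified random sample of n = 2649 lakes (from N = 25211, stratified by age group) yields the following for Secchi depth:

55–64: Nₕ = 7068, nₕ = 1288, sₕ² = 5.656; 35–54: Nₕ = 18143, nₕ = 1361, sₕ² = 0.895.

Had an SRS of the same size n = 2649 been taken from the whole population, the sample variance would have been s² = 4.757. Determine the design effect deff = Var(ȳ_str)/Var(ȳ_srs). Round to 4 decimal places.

0.3716

Var(ȳ_str) = Σ Wₕ²(1−fₕ)sₕ²/nₕ with Wₕ = Nₕ/25211:
  55–64: (7068/25211)²·(1−1288/7068)·5.656/1288 = 2.8225248 × 10^-4
  35–54: (18143/25211)²·(1−1361/18143)·0.895/1361 = 3.1501961 × 10^-4
  → Var(ȳ_str) = 5.9727209 × 10^-4.
Var(ȳ_srs) = (1 − 2649/25211)·4.757/2649 = 0.0016070845.
deff = (5.9727209 × 10^-4) / 0.0016070845 = 0.3716.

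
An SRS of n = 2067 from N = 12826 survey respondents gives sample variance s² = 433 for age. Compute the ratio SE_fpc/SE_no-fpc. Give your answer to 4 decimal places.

f = n/N = 2067/12826 = 0.16115702.
SE_no-fpc = √(s²/n) = 0.45769241; SE_fpc = √((1−f)s²/n) = 0.41919302.
Ratio = √(1−f) = 0.91588371.

0.9159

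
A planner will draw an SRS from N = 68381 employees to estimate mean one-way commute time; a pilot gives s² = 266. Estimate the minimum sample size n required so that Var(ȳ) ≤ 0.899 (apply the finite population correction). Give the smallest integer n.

Without fpc, n₀ = s²/D = 266/0.899 = 295.8843.
With fpc, (1 − n/N)·s²/n ≤ D requires n ≥ n₀/(1 + n₀/N) = 295.8843/(1 + 295.8843/68381) = 294.6095.
Rounding up, n = 295.

295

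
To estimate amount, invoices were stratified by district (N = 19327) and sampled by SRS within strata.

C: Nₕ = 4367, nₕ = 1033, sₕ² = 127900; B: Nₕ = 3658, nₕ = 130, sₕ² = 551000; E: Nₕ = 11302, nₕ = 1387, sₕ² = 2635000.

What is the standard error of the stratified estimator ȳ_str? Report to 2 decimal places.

26.86

Var(ȳ_str) = Σₕ Wₕ²(1 − fₕ)sₕ²/nₕ with Wₕ = Nₕ/N, N = 19327.
C: Wₕ = 0.22595333; term = 0.22595333²·(1 − 0.23654683)·127900/1033 = 4.8260311.
B: Wₕ = 0.18926890; term = 0.18926890²·(1 − 0.03553855)·551000/130 = 146.43727.
E: Wₕ = 0.58477777; term = 0.58477777²·(1 − 0.12272164)·2635000/1387 = 569.93232.
Sum = 721.19562.
SE = √(721.19562) = 26.86.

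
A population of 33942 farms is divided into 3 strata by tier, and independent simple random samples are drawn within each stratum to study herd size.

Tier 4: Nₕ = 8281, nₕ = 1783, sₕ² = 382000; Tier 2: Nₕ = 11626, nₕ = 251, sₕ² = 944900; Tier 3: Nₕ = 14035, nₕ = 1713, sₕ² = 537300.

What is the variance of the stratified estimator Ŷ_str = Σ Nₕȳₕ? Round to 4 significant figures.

Var(Ŷ_str) = Σₕ Nₕ²(1 − fₕ)sₕ²/nₕ.
Tier 4: 8281²·(1 − 1783/8281)·382000/1783 = 1.1528545 × 10^10.
Tier 2: 11626²·(1 − 251/11626)·944900/251 = 4.9784466 × 10^11.
Tier 3: 14035²·(1 − 1713/14035)·537300/1713 = 5.4244174 × 10^10.
Sum = 5.6361738 × 10^11.

5.636 × 10^11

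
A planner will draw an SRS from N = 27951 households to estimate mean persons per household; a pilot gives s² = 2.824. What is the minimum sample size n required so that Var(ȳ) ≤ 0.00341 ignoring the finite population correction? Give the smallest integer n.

Without fpc, n₀ = s²/D = 2.824/0.00341 = 828.1525.
Rounding up, n = 829.

829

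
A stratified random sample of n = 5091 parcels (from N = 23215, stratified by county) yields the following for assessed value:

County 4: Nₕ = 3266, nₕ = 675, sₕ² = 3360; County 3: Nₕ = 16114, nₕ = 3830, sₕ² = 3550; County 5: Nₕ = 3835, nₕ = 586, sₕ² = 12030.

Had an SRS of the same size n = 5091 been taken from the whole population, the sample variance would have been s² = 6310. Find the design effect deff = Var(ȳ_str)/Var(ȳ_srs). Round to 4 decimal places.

0.9231

Var(ȳ_str) = Σ Wₕ²(1−fₕ)sₕ²/nₕ with Wₕ = Nₕ/23215:
  County 4: (3266/23215)²·(1−675/3266)·3360/675 = 0.078159491
  County 3: (16114/23215)²·(1−3830/16114)·3550/3830 = 0.34043591
  County 5: (3835/23215)²·(1−586/3835)·12030/586 = 0.47461965
  → Var(ȳ_str) = 0.89321505.
Var(ȳ_srs) = (1 − 5091/23215)·6310/5091 = 0.96763513.
deff = 0.89321505 / 0.96763513 = 0.9231.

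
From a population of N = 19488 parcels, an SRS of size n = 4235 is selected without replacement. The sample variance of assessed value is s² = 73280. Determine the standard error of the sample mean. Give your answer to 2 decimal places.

3.68

Under SRS without replacement, Var(ȳ) = (1 − f)·s²/n with f = n/N = 4235/19488 = 0.21731322.
Var(ȳ) = (1 − 0.21731322)·73280/4235 = 0.78268678·17.303424 = 13.543161.
SE(ȳ) = √(13.543161) = 3.68.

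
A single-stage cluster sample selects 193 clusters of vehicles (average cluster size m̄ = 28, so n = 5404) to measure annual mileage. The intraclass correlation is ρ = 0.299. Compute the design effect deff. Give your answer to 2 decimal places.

deff = 1 + (28 − 1)·0.299 = 1 + 8.073 = 9.073.

9.07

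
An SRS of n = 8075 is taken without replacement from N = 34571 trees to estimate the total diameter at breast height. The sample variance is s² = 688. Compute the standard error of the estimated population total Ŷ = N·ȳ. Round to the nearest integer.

Var(Ŷ) = N²·Var(ȳ) = N²·(1 − n/N)·s²/n.
f = 8075/34571 = 0.23357728; Var(ȳ) = 0.76642272·688/8075 = 0.065300165.
Var(Ŷ) = 34571² · 0.065300165 = 7.8043756 × 10^7.
SE(Ŷ) = √(7.8043756 × 10^7) = 8834.

8834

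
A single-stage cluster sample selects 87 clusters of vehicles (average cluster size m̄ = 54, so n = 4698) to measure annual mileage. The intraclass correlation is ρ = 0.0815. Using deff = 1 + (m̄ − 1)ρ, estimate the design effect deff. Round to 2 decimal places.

5.32

deff = 1 + (54 − 1)·0.0815 = 1 + 4.3195 = 5.3195.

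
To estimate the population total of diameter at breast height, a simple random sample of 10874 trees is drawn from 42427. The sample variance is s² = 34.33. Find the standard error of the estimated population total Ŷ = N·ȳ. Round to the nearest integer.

Var(Ŷ) = N²·Var(ȳ) = N²·(1 − n/N)·s²/n.
f = 10874/42427 = 0.25629905; Var(ȳ) = 0.74370095·34.33/10874 = 0.0023479174.
Var(Ŷ) = 42427² · 0.0023479174 = 4.2263695 × 10^6.
SE(Ŷ) = √(4.2263695 × 10^6) = 2056.

2056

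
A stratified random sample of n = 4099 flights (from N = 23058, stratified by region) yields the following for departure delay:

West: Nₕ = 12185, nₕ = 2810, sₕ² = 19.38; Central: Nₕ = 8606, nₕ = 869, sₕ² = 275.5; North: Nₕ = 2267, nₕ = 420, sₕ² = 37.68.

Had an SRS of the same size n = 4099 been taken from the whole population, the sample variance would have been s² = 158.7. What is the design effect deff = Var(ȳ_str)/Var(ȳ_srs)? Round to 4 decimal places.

Var(ȳ_str) = Σ Wₕ²(1−fₕ)sₕ²/nₕ with Wₕ = Nₕ/23058:
  West: (12185/23058)²·(1−2810/12185)·19.38/2810 = 0.0014818389
  Central: (8606/23058)²·(1−869/8606)·275.5/869 = 0.039703838
  North: (2267/23058)²·(1−420/2267)·37.68/420 = 7.0653999 × 10^-4
  → Var(ȳ_str) = 0.041892217.
Var(ȳ_srs) = (1 − 4099/23058)·158.7/4099 = 0.031834116.
deff = 0.041892217 / 0.031834116 = 1.3160.

1.3160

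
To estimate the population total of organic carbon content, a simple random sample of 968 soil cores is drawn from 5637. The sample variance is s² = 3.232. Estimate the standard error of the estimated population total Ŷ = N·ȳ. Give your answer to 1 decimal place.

296.4

Var(Ŷ) = N²·Var(ȳ) = N²·(1 − n/N)·s²/n.
f = 968/5637 = 0.17172255; Var(ȳ) = 0.82827745·3.232/968 = 0.0027654884.
Var(Ŷ) = 5637² · 0.0027654884 = 87875.521.
SE(Ŷ) = √(87875.521) = 296.4.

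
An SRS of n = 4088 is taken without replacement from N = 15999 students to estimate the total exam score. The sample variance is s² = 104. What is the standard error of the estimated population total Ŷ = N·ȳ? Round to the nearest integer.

2202

Var(Ŷ) = N²·Var(ȳ) = N²·(1 − n/N)·s²/n.
f = 4088/15999 = 0.25551597; Var(ȳ) = 0.74448403·104/4088 = 0.018939907.
Var(Ŷ) = 15999² · 0.018939907 = 4.8480101 × 10^6.
SE(Ŷ) = √(4.8480101 × 10^6) = 2202.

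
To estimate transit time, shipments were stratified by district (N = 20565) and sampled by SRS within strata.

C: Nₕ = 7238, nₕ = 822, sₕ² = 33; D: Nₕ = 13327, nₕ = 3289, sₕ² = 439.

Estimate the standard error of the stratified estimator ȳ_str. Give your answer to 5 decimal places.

Var(ȳ_str) = Σₕ Wₕ²(1 − fₕ)sₕ²/nₕ with Wₕ = Nₕ/N, N = 20565.
C: Wₕ = 0.35195721; term = 0.35195721²·(1 − 0.11356728)·33/822 = 0.0044082643.
D: Wₕ = 0.64804279; term = 0.64804279²·(1 − 0.24679223)·439/3289 = 0.042220445.
Sum = 0.046628709.
SE = √(0.046628709) = 0.21594.

0.21594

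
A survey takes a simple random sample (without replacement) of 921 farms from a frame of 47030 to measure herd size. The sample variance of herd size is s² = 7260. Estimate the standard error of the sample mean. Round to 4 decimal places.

2.7800

Under SRS without replacement, Var(ȳ) = (1 − f)·s²/n with f = n/N = 921/47030 = 0.01958324.
Var(ȳ) = (1 − 0.01958324)·7260/921 = 0.98041676·7.8827362 = 7.7283666.
SE(ȳ) = √(7.7283666) = 2.7800.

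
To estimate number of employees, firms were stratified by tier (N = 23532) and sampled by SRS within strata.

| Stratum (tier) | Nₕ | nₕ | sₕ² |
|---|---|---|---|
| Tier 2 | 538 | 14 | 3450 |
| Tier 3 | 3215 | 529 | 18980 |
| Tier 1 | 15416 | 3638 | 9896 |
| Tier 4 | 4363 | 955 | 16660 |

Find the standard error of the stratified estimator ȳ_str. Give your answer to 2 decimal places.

Var(ȳ_str) = Σₕ Wₕ²(1 − fₕ)sₕ²/nₕ with Wₕ = Nₕ/N, N = 23532.
Tier 2: Wₕ = 0.02286249; term = 0.02286249²·(1 − 0.02602230)·3450/14 = 0.1254547.
Tier 3: Wₕ = 0.13662247; term = 0.13662247²·(1 − 0.16454121)·18980/529 = 0.55951256.
Tier 1: Wₕ = 0.65510794; term = 0.65510794²·(1 − 0.23598858)·9896/3638 = 0.89191314.
Tier 4: Wₕ = 0.18540711; term = 0.18540711²·(1 − 0.21888609)·16660/955 = 0.46842358.
Sum = 2.045304.
SE = √(2.045304) = 1.43.

1.43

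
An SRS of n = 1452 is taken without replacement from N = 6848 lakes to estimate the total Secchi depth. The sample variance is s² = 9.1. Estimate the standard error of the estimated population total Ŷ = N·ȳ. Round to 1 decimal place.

Var(Ŷ) = N²·Var(ȳ) = N²·(1 − n/N)·s²/n.
f = 1452/6848 = 0.21203271; Var(ȳ) = 0.78796729·9.1/1452 = 0.0049383625.
Var(Ŷ) = 6848² · 0.0049383625 = 231585.02.
SE(Ŷ) = √(231585.02) = 481.2.

481.2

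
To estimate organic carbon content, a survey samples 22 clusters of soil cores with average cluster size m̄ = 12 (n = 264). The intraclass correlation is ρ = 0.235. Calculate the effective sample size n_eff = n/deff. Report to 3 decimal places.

deff = 1 + (12 − 1)·0.235 = 1 + 2.585 = 3.585.
n_eff = 264 / 3.585 = 73.640.

73.640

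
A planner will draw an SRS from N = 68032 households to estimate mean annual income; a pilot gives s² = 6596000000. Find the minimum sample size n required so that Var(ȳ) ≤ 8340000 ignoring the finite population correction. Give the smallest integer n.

791

Without fpc, n₀ = s²/D = 6596000000/8340000 = 790.8873.
Rounding up, n = 791.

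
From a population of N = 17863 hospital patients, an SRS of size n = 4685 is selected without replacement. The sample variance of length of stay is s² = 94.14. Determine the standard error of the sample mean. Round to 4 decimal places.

0.1218

Under SRS without replacement, Var(ȳ) = (1 − f)·s²/n with f = n/N = 4685/17863 = 0.26227397.
Var(ȳ) = (1 − 0.26227397)·94.14/4685 = 0.73772603·0.020093917 = 0.014823805.
SE(ȳ) = √(0.014823805) = 0.1218.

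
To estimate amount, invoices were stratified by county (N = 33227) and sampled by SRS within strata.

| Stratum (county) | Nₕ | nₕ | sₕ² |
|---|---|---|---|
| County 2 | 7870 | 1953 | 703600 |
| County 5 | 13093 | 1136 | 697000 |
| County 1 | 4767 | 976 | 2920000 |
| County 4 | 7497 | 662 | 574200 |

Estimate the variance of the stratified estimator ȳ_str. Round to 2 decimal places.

191.43

Var(ȳ_str) = Σₕ Wₕ²(1 − fₕ)sₕ²/nₕ with Wₕ = Nₕ/N, N = 33227.
County 2: Wₕ = 0.23685557; term = 0.23685557²·(1 − 0.24815756)·703600/1953 = 15.195592.
County 5: Wₕ = 0.39404701; term = 0.39404701²·(1 − 0.08676392)·697000/1136 = 87.00287.
County 1: Wₕ = 0.14346766; term = 0.14346766²·(1 − 0.20474093)·2920000/976 = 48.97221.
County 4: Wₕ = 0.22562976; term = 0.22562976²·(1 − 0.08830199)·574200/662 = 40.257701.
Sum = 191.42837.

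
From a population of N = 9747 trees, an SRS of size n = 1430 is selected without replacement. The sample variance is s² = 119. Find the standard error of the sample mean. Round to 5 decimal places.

Under SRS without replacement, Var(ȳ) = (1 − f)·s²/n with f = n/N = 1430/9747 = 0.14671181.
Var(ȳ) = (1 − 0.14671181)·119/1430 = 0.85328819·0.083216783 = 0.071007898.
SE(ȳ) = √(0.071007898) = 0.26647.

0.26647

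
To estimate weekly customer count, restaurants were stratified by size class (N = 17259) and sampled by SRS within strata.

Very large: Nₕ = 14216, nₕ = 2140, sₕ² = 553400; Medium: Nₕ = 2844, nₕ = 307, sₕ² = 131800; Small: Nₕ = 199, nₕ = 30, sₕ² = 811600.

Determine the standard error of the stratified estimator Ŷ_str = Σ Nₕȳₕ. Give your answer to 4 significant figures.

Var(Ŷ_str) = Σₕ Nₕ²(1 − fₕ)sₕ²/nₕ.
Very large: 14216²·(1 − 2140/14216)·553400/2140 = 4.4394166 × 10^10.
Medium: 2844²·(1 − 307/2844)·131800/307 = 3.0976125 × 10^9.
Small: 199²·(1 − 30/199)·811600/30 = 9.0983065 × 10^8.
Sum = 4.8401609 × 10^10.
SE = √(4.8401609 × 10^10) = 220000.

220000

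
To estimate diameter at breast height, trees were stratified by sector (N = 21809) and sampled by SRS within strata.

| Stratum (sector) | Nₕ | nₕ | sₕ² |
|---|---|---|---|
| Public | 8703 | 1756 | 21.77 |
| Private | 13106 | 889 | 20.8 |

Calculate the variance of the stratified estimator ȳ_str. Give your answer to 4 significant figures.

0.009452

Var(ȳ_str) = Σₕ Wₕ²(1 − fₕ)sₕ²/nₕ with Wₕ = Nₕ/N, N = 21809.
Public: Wₕ = 0.39905544; term = 0.39905544²·(1 − 0.20176950)·21.77/1756 = 0.0015759001.
Private: Wₕ = 0.60094456; term = 0.60094456²·(1 − 0.06783153)·20.8/889 = 0.0078763464.
Sum = 0.0094522465.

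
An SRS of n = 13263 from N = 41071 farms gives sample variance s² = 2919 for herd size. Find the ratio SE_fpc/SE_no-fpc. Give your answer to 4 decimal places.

0.8228

f = n/N = 13263/41071 = 0.32292859.
SE_no-fpc = √(s²/n) = 0.46913319; SE_fpc = √((1−f)s²/n) = 0.3860232.
Ratio = √(1−f) = 0.82284349.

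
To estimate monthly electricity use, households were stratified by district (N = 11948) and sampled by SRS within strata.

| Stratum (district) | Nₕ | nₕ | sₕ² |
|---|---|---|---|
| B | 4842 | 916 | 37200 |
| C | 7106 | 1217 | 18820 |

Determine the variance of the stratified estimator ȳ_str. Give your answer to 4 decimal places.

9.9411

Var(ȳ_str) = Σₕ Wₕ²(1 − fₕ)sₕ²/nₕ with Wₕ = Nₕ/N, N = 11948.
B: Wₕ = 0.40525611; term = 0.40525611²·(1 − 0.18917803)·37200/916 = 5.4079432.
C: Wₕ = 0.59474389; term = 0.59474389²·(1 − 0.17126372)·18820/1217 = 4.5332051.
Sum = 9.9411483.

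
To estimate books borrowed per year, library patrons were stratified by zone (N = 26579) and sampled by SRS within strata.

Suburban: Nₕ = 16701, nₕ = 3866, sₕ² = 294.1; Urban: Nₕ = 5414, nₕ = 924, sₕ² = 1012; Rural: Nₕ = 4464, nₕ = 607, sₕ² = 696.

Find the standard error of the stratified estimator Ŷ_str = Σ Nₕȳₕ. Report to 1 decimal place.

7916.6

Var(Ŷ_str) = Σₕ Nₕ²(1 − fₕ)sₕ²/nₕ.
Suburban: 16701²·(1 − 3866/16701)·294.1/3866 = 1.6306904 × 10^7.
Urban: 5414²·(1 − 924/5414)·1012/924 = 2.662399 × 10^7.
Rural: 4464²·(1 − 607/4464)·696/607 = 1.9742147 × 10^7.
Sum = 6.2673041 × 10^7.
SE = √(6.2673041 × 10^7) = 7916.6.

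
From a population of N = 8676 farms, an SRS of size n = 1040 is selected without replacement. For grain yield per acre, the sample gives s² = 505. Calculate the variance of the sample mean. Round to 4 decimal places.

Under SRS without replacement, Var(ȳ) = (1 − f)·s²/n with f = n/N = 1040/8676 = 0.11987091.
Var(ȳ) = (1 − 0.11987091)·505/1040 = 0.88012909·0.48557692 = 0.42737038.

0.4274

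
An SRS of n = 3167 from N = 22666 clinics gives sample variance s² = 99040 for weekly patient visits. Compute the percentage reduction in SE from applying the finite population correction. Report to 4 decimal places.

f = n/N = 3167/22666 = 0.13972470.
SE_no-fpc = √(s²/n) = 5.5921818; SE_fpc = √((1−f)s²/n) = 5.1868061.
Ratio = √(1−f) = 0.92751027. Reduction = 100·(1 − 0.92751027) = 7.2490%.

7.2490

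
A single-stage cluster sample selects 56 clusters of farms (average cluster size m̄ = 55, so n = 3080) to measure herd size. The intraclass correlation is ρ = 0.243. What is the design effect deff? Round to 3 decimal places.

deff = 1 + (55 − 1)·0.243 = 1 + 13.122 = 14.122.

14.122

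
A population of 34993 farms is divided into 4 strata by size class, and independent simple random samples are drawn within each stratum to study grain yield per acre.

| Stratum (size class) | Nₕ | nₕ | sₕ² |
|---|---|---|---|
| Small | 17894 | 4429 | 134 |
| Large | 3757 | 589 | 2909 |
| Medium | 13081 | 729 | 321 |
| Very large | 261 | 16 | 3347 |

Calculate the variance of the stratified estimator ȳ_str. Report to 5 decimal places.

Var(ȳ_str) = Σₕ Wₕ²(1 − fₕ)sₕ²/nₕ with Wₕ = Nₕ/N, N = 34993.
Small: Wₕ = 0.51135941; term = 0.51135941²·(1 − 0.24751313)·134/4429 = 0.0059532011.
Large: Wₕ = 0.10736433; term = 0.10736433²·(1 − 0.15677402)·2909/589 = 0.04800566.
Medium: Wₕ = 0.37381762; term = 0.37381762²·(1 − 0.05572968)·321/729 = 0.058102307.
Very large: Wₕ = 0.00745863; term = 0.00745863²·(1 − 0.06130268)·3347/16 = 0.010923957.
Sum = 0.12298513.

0.12299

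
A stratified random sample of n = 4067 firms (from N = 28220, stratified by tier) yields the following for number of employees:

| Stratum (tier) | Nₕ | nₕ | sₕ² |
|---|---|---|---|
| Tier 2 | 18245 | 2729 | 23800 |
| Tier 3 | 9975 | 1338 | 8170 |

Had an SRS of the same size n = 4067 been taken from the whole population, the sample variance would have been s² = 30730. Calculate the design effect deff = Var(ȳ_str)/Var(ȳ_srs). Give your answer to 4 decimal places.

0.5815

Var(ȳ_str) = Σ Wₕ²(1−fₕ)sₕ²/nₕ with Wₕ = Nₕ/28220:
  Tier 2: (18245/28220)²·(1−2729/18245)·23800/2729 = 3.1001524
  Tier 3: (9975/28220)²·(1−1338/9975)·8170/1338 = 0.66058354
  → Var(ȳ_str) = 3.7607359.
Var(ȳ_srs) = (1 − 4067/28220)·30730/4067 = 6.466994.
deff = 3.7607359 / 6.466994 = 0.5815.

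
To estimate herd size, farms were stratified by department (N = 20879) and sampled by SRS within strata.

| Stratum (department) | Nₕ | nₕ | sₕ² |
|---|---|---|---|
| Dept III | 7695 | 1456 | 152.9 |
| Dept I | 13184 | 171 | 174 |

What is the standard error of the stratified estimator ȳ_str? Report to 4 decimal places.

0.6419

Var(ȳ_str) = Σₕ Wₕ²(1 − fₕ)sₕ²/nₕ with Wₕ = Nₕ/N, N = 20879.
Dept III: Wₕ = 0.36855213; term = 0.36855213²·(1 − 0.18921378)·152.9/1456 = 0.011565125.
Dept I: Wₕ = 0.63144787; term = 0.63144787²·(1 − 0.01297027)·174/171 = 0.40045929.
Sum = 0.41202442.
SE = √(0.41202442) = 0.6419.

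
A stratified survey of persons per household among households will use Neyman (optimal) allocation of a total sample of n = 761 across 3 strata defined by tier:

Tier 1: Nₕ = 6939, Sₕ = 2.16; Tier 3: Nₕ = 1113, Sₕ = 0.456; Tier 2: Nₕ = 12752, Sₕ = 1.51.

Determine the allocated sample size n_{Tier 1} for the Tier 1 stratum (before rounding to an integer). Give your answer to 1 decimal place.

Neyman allocation: nₕ = n·NₕSₕ / Σⱼ NⱼSⱼ.
Σ NⱼSⱼ = 6939·2.16 + 1113·0.456 + 12752·1.51 = 34751.288.
n_{Tier 1} = 761·6939·2.16 / 34751.288 = 328.2.

328.2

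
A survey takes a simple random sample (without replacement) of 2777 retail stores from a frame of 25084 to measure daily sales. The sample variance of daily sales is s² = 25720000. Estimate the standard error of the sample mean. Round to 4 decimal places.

90.7548

Under SRS without replacement, Var(ȳ) = (1 − f)·s²/n with f = n/N = 2777/25084 = 0.11070802.
Var(ȳ) = (1 − 0.11070802)·25720000/2777 = 0.88929198·9261.7933 = 8236.4385.
SE(ȳ) = √(8236.4385) = 90.7548.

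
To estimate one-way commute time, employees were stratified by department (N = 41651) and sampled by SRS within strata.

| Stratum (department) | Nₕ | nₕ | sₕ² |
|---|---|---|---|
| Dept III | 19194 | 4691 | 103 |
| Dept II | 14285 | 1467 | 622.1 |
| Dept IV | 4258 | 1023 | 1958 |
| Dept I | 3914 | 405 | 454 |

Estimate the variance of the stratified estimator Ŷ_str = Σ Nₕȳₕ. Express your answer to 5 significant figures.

1.2552 × 10^8

Var(Ŷ_str) = Σₕ Nₕ²(1 − fₕ)sₕ²/nₕ.
Dept III: 19194²·(1 − 4691/19194)·103/4691 = 6.1121658 × 10^6.
Dept II: 14285²·(1 − 1467/14285)·622.1/1467 = 7.7648058 × 10^7.
Dept IV: 4258²·(1 − 1023/4258)·1958/1023 = 2.6364346 × 10^7.
Dept I: 3914²·(1 − 405/3914)·454/405 = 1.5395898 × 10^7.
Sum = 1.2552047 × 10^8.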